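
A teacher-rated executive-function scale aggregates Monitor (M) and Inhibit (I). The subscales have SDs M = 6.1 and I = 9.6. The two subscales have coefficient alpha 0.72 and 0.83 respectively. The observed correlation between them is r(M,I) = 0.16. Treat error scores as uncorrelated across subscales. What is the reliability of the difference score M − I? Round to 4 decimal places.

0.7642

Var(M−I) = 6.1² + 9.6² − 2·6.1·9.6·0.16 = 129.37 − 18.7392 = 110.631.
With uncorrelated errors the cross-covariances are all true-score covariance, so they carry over unchanged; only the diagonal terms shrink to ρᵢσᵢ².
True-score variance = [6.1²·0.72 + 9.6²·0.83] − 18.7392 = 103.284 − 18.7392 = 84.5448.
Reliability = 84.5448 / 110.631 = 0.7642.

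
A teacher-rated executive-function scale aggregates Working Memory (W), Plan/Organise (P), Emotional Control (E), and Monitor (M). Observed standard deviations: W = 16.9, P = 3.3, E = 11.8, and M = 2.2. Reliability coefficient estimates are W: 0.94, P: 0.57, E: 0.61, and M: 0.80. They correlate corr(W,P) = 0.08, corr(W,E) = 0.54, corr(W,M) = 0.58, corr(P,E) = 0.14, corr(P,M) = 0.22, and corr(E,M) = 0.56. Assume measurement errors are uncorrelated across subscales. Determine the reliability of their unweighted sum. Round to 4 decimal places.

0.8974

Var(W+P+E+M) = 16.9² + 3.3² + 11.8² + 2.2² + 2·[16.9·3.3·0.08 + 16.9·11.8·0.54 + 16.9·2.2·0.58 + 3.3·11.8·0.14 + 3.3·2.2·0.22 + 11.8·2.2·0.56] = 440.58 + 310.598 = 751.178.
Because errors are independent across components, Cov(Tᵢ,Tⱼ) = Cov(Xᵢ,Xⱼ); the off-diagonal part of the true-score variance is the same as above.
True-score variance = [16.9²·0.94 + 3.3²·0.57 + 11.8²·0.61 + 2.2²·0.80] + 310.598 = 363.489 + 310.598 = 674.087.
Reliability = 674.087 / 751.178 = 0.8974.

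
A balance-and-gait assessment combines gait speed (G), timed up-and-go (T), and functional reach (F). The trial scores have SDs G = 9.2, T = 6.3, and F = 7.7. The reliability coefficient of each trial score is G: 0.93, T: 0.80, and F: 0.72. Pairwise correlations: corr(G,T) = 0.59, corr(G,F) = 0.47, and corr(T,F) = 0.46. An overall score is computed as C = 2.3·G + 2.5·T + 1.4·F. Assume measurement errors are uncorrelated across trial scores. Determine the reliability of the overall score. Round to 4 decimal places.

Var(C) = 2.3²·9.2² + 2.5²·6.3² + 1.4²·7.7² + 2·[5.75·9.2·6.3·0.59 + 3.22·9.2·7.7·0.47 + 3.5·6.3·7.7·0.46] = 812.016 + 763.879 = 1575.9.
With uncorrelated errors the cross-covariances are all true-score covariance, so they carry over unchanged; only the diagonal terms shrink to ρᵢσᵢ².
True-score variance = [2.3²·9.2²·0.93 + 2.5²·6.3²·0.80 + 1.4²·7.7²·0.72] + 763.879 = 698.523 + 763.879 = 1462.4.
Reliability = 1462.4 / 1575.9 = 0.9280.

0.9280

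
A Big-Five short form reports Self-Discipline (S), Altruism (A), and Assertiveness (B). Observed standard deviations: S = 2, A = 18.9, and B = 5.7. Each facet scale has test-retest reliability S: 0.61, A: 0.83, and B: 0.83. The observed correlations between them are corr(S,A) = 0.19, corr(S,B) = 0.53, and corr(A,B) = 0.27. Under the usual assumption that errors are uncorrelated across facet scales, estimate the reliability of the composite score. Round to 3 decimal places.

Var(S+A+B) = 2² + 18.9² + 5.7² + 2·[2·18.9·0.19 + 2·5.7·0.53 + 18.9·5.7·0.27] = 393.7 + 84.6222 = 478.322.
Under uncorrelated errors the observed covariances equal the true-score covariances, so only the own-variance terms attenuate.
True-score variance = [2²·0.61 + 18.9²·0.83 + 5.7²·0.83] + 84.6222 = 325.891 + 84.6222 = 410.513.
Reliability = 410.513 / 478.322 = 0.858.

0.858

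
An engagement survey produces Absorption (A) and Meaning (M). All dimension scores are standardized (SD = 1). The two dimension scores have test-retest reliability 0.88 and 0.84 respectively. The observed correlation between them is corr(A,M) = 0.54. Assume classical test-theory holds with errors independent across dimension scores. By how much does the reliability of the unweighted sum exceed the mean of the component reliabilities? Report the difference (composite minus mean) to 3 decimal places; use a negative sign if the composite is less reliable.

0.049

Var(sum) = 2 + 1.08 = 3.08; true-score variance = 1.72 + 1.08 = 2.8; composite reliability = 0.9091.
Mean component reliability = 0.8600.
Difference = 0.9091 − 0.8600 = 0.049.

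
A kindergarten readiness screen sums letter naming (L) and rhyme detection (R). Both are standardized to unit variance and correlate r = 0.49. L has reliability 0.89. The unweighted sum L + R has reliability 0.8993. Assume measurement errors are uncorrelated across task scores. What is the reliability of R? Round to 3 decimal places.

0.810

Var(L+R) = 2 + 2·0.49 = 2.980.
True-score variance = ρ_L + ρ_R + 2·0.49, so 0.8993 = (0.89 + ρ_R + 0.98) / 2.980.
ρ_R = 0.8993·2.980 − 0.89 − 0.98 = 0.810.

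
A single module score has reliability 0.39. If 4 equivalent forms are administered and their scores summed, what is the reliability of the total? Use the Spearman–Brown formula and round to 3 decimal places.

0.719

ρ_k = kρ / (1 + (k−1)ρ) = 4·0.39 / (1 + 3·0.39) = 1.560 / 2.170 = 0.719.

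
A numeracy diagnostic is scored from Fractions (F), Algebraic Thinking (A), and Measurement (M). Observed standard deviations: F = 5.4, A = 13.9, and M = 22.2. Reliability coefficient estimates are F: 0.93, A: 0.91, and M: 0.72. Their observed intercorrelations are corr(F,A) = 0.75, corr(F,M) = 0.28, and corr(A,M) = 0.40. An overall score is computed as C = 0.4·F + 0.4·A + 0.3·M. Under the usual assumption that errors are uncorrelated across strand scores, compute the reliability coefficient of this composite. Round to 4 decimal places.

0.8855

Var(C) = 0.4²·5.4² + 0.4²·13.9² + 0.3²·22.2² + 2·[0.16·5.4·13.9·0.75 + 0.12·5.4·22.2·0.28 + 0.12·13.9·22.2·0.40] = 79.9348 + 55.694 = 135.629.
Under uncorrelated errors the observed covariances equal the true-score covariances, so only the own-variance terms attenuate.
True-score variance = [0.4²·5.4²·0.93 + 0.4²·13.9²·0.91 + 0.3²·22.2²·0.72] + 55.694 = 64.4064 + 55.694 = 120.1.
Reliability = 120.1 / 135.629 = 0.8855.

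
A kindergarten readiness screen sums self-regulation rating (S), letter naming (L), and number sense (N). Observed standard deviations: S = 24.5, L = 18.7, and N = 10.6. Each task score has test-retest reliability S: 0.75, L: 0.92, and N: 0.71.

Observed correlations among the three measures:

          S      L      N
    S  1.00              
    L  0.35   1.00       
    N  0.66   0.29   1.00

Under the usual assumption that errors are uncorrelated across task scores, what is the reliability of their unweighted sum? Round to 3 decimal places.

0.886

Var(S+L+N) = 24.5² + 18.7² + 10.6² + 2·[24.5·18.7·0.35 + 24.5·10.6·0.66 + 18.7·10.6·0.29] = 1062.3 + 778.477 = 1840.78.
Because errors are independent across components, Cov(Tᵢ,Tⱼ) = Cov(Xᵢ,Xⱼ); the off-diagonal part of the true-score variance is the same as above.
True-score variance = [24.5²·0.75 + 18.7²·0.92 + 10.6²·0.71] + 778.477 = 851.678 + 778.477 = 1630.15.
Reliability = 1630.15 / 1840.78 = 0.886.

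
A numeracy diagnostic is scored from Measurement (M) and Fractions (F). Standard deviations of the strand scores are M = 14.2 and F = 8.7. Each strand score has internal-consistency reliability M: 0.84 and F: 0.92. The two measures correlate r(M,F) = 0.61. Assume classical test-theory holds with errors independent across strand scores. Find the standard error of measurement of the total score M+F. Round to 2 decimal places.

6.19

Var(total) = 277.33 + 150.719 = 428.049.
True-score variance = 239.012 + 150.719 = 389.731, so reliability = 0.9105.
Error variance = 428.049 − 389.731 = 38.3176; SEM = √38.3176 = 6.19.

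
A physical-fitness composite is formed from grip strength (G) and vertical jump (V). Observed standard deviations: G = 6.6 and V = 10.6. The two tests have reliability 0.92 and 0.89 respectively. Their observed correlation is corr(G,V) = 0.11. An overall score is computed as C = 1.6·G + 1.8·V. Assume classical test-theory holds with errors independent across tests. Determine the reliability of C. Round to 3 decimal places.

Var(C) = 1.6²·6.6² + 1.8²·10.6² + 2·[2.88·6.6·10.6·0.11] = 475.56 + 44.3267 = 519.887.
Because errors are independent across components, Cov(Tᵢ,Tⱼ) = Cov(Xᵢ,Xⱼ); the off-diagonal part of the true-score variance is the same as above.
True-score variance = [1.6²·6.6²·0.92 + 1.8²·10.6²·0.89] + 44.3267 = 426.594 + 44.3267 = 470.92.
Reliability = 470.92 / 519.887 = 0.906.

0.906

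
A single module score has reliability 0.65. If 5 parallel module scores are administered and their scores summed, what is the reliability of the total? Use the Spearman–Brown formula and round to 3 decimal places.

ρ_k = kρ / (1 + (k−1)ρ) = 5·0.65 / (1 + 4·0.65) = 3.250 / 3.600 = 0.903.

0.903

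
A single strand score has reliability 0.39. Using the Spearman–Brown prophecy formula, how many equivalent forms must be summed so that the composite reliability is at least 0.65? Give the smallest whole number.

3

k ≥ ρ*(1−ρ₁)/(ρ₁(1−ρ*)) = 0.65·0.61 / (0.39·0.35) = 2.905.
Smallest integer k = 3.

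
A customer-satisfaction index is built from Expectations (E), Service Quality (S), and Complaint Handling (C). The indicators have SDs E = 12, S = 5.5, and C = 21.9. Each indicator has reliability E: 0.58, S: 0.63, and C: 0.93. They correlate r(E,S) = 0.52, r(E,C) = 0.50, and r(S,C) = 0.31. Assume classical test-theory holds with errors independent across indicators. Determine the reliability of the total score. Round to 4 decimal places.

0.9007

Var(E+S+C) = 12² + 5.5² + 21.9² + 2·[12·5.5·0.52 + 12·21.9·0.50 + 5.5·21.9·0.31] = 653.86 + 406.119 = 1059.98.
Because errors are independent across components, Cov(Tᵢ,Tⱼ) = Cov(Xᵢ,Xⱼ); the off-diagonal part of the true-score variance is the same as above.
True-score variance = [12²·0.58 + 5.5²·0.63 + 21.9²·0.93] + 406.119 = 548.615 + 406.119 = 954.734.
Reliability = 954.734 / 1059.98 = 0.9007.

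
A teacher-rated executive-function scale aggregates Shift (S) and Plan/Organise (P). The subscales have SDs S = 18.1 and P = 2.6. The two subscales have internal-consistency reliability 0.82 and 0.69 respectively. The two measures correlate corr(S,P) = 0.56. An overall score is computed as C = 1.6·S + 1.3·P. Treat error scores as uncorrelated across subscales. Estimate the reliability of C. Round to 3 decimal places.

Var(C) = 1.6²·18.1² + 1.3²·2.6² + 2·[2.08·18.1·2.6·0.56] = 850.106 + 109.631 = 959.737.
Under uncorrelated errors the observed covariances equal the true-score covariances, so only the own-variance terms attenuate.
True-score variance = [1.6²·18.1²·0.82 + 1.3²·2.6²·0.69] + 109.631 = 695.602 + 109.631 = 805.233.
Reliability = 805.233 / 959.737 = 0.839.

0.839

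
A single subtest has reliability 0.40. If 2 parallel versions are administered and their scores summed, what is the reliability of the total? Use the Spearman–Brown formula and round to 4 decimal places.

0.5714

ρ_k = kρ / (1 + (k−1)ρ) = 2·0.40 / (1 + 1·0.40) = 0.800 / 1.400 = 0.5714.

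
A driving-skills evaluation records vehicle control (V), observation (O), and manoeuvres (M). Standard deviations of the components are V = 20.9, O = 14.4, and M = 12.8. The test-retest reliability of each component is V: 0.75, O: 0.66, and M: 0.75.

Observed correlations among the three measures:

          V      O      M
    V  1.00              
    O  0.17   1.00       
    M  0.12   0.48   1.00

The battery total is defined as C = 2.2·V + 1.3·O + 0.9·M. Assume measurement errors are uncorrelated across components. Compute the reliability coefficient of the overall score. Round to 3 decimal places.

Var(C) = 2.2²·20.9² + 1.3²·14.4² + 0.9²·12.8² + 2·[2.86·20.9·14.4·0.17 + 1.98·20.9·12.8·0.12 + 1.17·14.4·12.8·0.48] = 2597.31 + 626.807 = 3224.12.
Because errors are independent across components, Cov(Tᵢ,Tⱼ) = Cov(Xᵢ,Xⱼ); the off-diagonal part of the true-score variance is the same as above.
True-score variance = [2.2²·20.9²·0.75 + 1.3²·14.4²·0.66 + 0.9²·12.8²·0.75] + 626.807 = 1916.44 + 626.807 = 2543.25.
Reliability = 2543.25 / 3224.12 = 0.789.

0.789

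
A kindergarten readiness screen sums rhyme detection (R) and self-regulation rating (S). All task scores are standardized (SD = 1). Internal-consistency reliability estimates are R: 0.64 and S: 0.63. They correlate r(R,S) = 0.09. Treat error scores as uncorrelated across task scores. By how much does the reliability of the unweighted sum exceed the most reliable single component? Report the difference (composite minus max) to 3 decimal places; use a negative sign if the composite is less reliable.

0.025

Var(sum) = 2 + 0.18 = 2.18; true-score variance = 1.27 + 0.18 = 1.45; composite reliability = 0.6651.
Max component reliability = 0.6400.
Difference = 0.6651 − 0.6400 = 0.025.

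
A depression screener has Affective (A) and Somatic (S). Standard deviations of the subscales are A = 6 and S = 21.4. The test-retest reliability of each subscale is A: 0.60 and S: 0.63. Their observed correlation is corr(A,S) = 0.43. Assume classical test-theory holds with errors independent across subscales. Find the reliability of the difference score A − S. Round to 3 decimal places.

Var(A−S) = 6² + 21.4² − 2·6·21.4·0.43 = 493.96 − 110.424 = 383.536.
Because errors are independent across components, Cov(Tᵢ,Tⱼ) = Cov(Xᵢ,Xⱼ); the off-diagonal part of the true-score variance is the same as above.
True-score variance = [6²·0.60 + 21.4²·0.63] − 110.424 = 310.115 − 110.424 = 199.691.
Reliability = 199.691 / 383.536 = 0.521.

0.521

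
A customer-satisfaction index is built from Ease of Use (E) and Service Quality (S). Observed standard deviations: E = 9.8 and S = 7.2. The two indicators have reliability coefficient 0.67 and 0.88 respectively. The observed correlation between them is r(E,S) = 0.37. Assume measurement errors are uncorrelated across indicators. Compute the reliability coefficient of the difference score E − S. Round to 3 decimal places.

Var(E−S) = 9.8² + 7.2² − 2·9.8·7.2·0.37 = 147.88 − 52.2144 = 95.6656.
Because errors are independent across components, Cov(Tᵢ,Tⱼ) = Cov(Xᵢ,Xⱼ); the off-diagonal part of the true-score variance is the same as above.
True-score variance = [9.8²·0.67 + 7.2²·0.88] − 52.2144 = 109.966 − 52.2144 = 57.7516.
Reliability = 57.7516 / 95.6656 = 0.604.

0.604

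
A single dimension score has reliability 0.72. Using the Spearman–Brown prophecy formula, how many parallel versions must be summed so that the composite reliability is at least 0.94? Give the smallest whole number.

7

k ≥ ρ*(1−ρ₁)/(ρ₁(1−ρ*)) = 0.94·0.28 / (0.72·0.06) = 6.093.
Smallest integer k = 7.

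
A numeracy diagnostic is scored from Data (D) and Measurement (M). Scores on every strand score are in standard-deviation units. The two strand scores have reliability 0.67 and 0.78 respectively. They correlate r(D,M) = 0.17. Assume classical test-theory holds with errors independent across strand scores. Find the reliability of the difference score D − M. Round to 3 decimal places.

0.669

Var(D−M) = 1 + 1 − 2·0.17 = 2 − 0.34 = 1.66.
Under uncorrelated errors the observed covariances equal the true-score covariances, so only the own-variance terms attenuate.
True-score variance = [0.67 + 0.78] − 0.34 = 1.45 − 0.34 = 1.11.
Reliability = 1.11 / 1.66 = 0.669.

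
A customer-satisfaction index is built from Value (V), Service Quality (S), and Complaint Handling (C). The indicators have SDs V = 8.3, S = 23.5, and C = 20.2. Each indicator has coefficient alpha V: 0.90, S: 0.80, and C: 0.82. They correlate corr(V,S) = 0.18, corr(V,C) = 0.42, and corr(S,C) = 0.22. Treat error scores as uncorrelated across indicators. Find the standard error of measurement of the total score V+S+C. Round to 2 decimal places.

Var(total) = 1029.18 + 419.92 = 1449.1.
True-score variance = 838.394 + 419.92 = 1258.31, so reliability = 0.8683.
Error variance = 1449.1 − 1258.31 = 190.786; SEM = √190.786 = 13.81.

13.81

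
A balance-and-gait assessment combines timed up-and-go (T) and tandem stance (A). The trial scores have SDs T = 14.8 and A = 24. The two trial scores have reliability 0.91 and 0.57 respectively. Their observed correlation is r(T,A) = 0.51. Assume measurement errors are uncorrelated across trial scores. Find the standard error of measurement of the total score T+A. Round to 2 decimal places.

Var(total) = 795.04 + 362.304 = 1157.34.
True-score variance = 527.646 + 362.304 = 889.95, so reliability = 0.7690.
Error variance = 1157.34 − 889.95 = 267.394; SEM = √267.394 = 16.35.

16.35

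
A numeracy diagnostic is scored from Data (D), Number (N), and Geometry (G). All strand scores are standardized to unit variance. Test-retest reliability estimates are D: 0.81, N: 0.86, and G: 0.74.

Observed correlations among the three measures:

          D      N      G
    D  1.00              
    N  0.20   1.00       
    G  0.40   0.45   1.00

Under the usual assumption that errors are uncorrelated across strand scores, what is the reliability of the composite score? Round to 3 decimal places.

0.884

Var(D+N+G) = 3 + 2·[0.20 + 0.40 + 0.45] = 3 + 2.1 = 5.1.
Because errors are independent across components, Cov(Tᵢ,Tⱼ) = Cov(Xᵢ,Xⱼ); the off-diagonal part of the true-score variance is the same as above.
True-score variance = [0.81 + 0.86 + 0.74] + 2.1 = 2.41 + 2.1 = 4.51.
Reliability = 4.51 / 5.1 = 0.884.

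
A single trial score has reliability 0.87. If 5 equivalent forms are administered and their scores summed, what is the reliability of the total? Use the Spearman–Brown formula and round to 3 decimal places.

0.971

ρ_k = kρ / (1 + (k−1)ρ) = 5·0.87 / (1 + 4·0.87) = 4.350 / 4.480 = 0.971.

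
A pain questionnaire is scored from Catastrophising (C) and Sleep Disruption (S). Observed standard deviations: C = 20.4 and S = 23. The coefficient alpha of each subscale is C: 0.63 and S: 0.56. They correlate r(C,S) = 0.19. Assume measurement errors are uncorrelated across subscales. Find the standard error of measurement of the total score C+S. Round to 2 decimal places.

19.67

Var(total) = 945.16 + 178.296 = 1123.46.
True-score variance = 558.421 + 178.296 = 736.717, so reliability = 0.6558.
Error variance = 1123.46 − 736.717 = 386.739; SEM = √386.739 = 19.67.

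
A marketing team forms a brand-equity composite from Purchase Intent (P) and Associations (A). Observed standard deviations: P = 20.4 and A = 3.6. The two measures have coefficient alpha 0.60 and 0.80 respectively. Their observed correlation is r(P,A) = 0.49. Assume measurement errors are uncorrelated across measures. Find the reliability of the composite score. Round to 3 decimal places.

0.663

Var(P+A) = 20.4² + 3.6² + 2·[20.4·3.6·0.49] = 429.12 + 71.9712 = 501.091.
Because errors are independent across components, Cov(Tᵢ,Tⱼ) = Cov(Xᵢ,Xⱼ); the off-diagonal part of the true-score variance is the same as above.
True-score variance = [20.4²·0.60 + 3.6²·0.80] + 71.9712 = 260.064 + 71.9712 = 332.035.
Reliability = 332.035 / 501.091 = 0.663.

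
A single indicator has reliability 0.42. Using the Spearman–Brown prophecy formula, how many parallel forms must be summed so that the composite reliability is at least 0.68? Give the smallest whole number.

k ≥ ρ*(1−ρ₁)/(ρ₁(1−ρ*)) = 0.68·0.58 / (0.42·0.32) = 2.935.
Smallest integer k = 3.

3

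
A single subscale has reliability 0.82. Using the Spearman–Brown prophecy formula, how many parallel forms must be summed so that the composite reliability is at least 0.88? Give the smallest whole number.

k ≥ ρ*(1−ρ₁)/(ρ₁(1−ρ*)) = 0.88·0.18 / (0.82·0.12) = 1.610.
Smallest integer k = 2.

2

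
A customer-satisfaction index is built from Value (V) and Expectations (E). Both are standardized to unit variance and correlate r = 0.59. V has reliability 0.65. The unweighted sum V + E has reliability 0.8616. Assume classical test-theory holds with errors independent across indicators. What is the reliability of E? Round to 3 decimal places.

Var(V+E) = 2 + 2·0.59 = 3.180.
True-score variance = ρ_V + ρ_E + 2·0.59, so 0.8616 = (0.65 + ρ_E + 1.18) / 3.180.
ρ_E = 0.8616·3.180 − 0.65 − 1.18 = 0.910.

0.910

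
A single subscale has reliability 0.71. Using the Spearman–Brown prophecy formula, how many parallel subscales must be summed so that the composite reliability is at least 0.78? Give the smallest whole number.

k ≥ ρ*(1−ρ₁)/(ρ₁(1−ρ*)) = 0.78·0.29 / (0.71·0.22) = 1.448.
Smallest integer k = 2.

2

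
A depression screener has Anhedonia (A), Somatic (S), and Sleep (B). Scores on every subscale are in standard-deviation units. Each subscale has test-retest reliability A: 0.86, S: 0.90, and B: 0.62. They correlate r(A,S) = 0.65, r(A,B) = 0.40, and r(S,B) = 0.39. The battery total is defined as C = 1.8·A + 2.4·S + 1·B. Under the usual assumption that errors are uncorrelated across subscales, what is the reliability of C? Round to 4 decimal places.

0.9255

Var(C) = 1.8² + 2.4² + 1 + 2·[4.32·0.65 + 1.8·0.40 + 2.4·0.39] = 10 + 8.928 = 18.928.
With uncorrelated errors the cross-covariances are all true-score covariance, so they carry over unchanged; only the diagonal terms shrink to ρᵢσᵢ².
True-score variance = [1.8²·0.86 + 2.4²·0.90 + 0.62] + 8.928 = 8.5904 + 8.928 = 17.5184.
Reliability = 17.5184 / 18.928 = 0.9255.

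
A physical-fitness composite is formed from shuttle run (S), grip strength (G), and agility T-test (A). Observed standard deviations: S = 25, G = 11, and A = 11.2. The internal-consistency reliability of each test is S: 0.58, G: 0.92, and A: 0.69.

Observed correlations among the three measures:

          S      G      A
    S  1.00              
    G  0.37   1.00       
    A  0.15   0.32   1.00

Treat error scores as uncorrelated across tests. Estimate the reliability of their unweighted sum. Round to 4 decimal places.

0.7487

Var(S+G+A) = 25² + 11² + 11.2² + 2·[25·11·0.37 + 25·11.2·0.15 + 11·11.2·0.32] = 871.44 + 366.348 = 1237.79.
Under uncorrelated errors the observed covariances equal the true-score covariances, so only the own-variance terms attenuate.
True-score variance = [25²·0.58 + 11²·0.92 + 11.2²·0.69] + 366.348 = 560.374 + 366.348 = 926.722.
Reliability = 926.722 / 1237.79 = 0.7487.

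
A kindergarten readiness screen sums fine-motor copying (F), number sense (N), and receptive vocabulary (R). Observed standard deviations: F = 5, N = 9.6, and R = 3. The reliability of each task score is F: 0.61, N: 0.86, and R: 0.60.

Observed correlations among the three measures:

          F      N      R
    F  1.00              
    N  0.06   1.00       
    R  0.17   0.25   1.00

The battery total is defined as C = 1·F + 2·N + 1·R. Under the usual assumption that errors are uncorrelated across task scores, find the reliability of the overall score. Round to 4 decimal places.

0.8550

Var(C) = 5² + 2²·9.6² + 3² + 2·[2·5·9.6·0.06 + 5·3·0.17 + 2·9.6·3·0.25] = 402.64 + 45.42 = 448.06.
Because errors are independent across components, Cov(Tᵢ,Tⱼ) = Cov(Xᵢ,Xⱼ); the off-diagonal part of the true-score variance is the same as above.
True-score variance = [5²·0.61 + 2²·9.6²·0.86 + 3²·0.60] + 45.42 = 337.68 + 45.42 = 383.1.
Reliability = 383.1 / 448.06 = 0.8550.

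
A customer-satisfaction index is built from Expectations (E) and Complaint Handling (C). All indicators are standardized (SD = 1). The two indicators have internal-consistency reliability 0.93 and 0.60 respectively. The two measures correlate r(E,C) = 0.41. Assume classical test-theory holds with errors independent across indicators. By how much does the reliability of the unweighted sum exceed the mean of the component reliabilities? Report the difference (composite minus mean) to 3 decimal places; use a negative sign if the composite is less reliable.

Var(sum) = 2 + 0.82 = 2.82; true-score variance = 1.53 + 0.82 = 2.35; composite reliability = 0.8333.
Mean component reliability = 0.7650.
Difference = 0.8333 − 0.7650 = 0.068.

0.068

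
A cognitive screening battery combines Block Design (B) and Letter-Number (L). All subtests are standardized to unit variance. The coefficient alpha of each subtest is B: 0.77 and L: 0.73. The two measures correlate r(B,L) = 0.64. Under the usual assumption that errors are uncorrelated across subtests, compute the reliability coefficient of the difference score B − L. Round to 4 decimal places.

Var(B−L) = 1 + 1 − 2·0.64 = 2 − 1.28 = 0.72.
With uncorrelated errors the cross-covariances are all true-score covariance, so they carry over unchanged; only the diagonal terms shrink to ρᵢσᵢ².
True-score variance = [0.77 + 0.73] − 1.28 = 1.5 − 1.28 = 0.22.
Reliability = 0.22 / 0.72 = 0.3056.

0.3056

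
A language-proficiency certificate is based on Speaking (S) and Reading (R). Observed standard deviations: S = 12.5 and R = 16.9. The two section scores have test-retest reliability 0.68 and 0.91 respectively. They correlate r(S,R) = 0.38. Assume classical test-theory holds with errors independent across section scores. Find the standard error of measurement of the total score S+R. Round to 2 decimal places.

Var(total) = 441.86 + 160.55 = 602.41.
True-score variance = 366.155 + 160.55 = 526.705, so reliability = 0.8743.
Error variance = 602.41 − 526.705 = 75.7049; SEM = √75.7049 = 8.70.

8.70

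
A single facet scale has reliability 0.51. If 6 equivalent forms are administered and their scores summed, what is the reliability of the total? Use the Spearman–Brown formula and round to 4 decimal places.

ρ_k = kρ / (1 + (k−1)ρ) = 6·0.51 / (1 + 5·0.51) = 3.060 / 3.550 = 0.8620.

0.8620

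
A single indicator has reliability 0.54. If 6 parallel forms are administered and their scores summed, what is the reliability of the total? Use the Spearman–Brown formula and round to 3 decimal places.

0.876

ρ_k = kρ / (1 + (k−1)ρ) = 6·0.54 / (1 + 5·0.54) = 3.240 / 3.700 = 0.876.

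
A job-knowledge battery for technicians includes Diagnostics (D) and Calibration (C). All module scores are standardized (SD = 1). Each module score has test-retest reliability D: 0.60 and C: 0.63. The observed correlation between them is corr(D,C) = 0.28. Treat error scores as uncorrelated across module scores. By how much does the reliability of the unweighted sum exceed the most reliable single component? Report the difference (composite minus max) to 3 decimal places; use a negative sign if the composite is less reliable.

0.069

Var(sum) = 2 + 0.56 = 2.56; true-score variance = 1.23 + 0.56 = 1.79; composite reliability = 0.6992.
Max component reliability = 0.6300.
Difference = 0.6992 − 0.6300 = 0.069.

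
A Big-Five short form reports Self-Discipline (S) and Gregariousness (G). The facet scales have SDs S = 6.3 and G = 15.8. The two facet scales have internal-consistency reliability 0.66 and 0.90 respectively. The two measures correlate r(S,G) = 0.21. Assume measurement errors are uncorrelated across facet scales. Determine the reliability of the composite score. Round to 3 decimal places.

Var(S+G) = 6.3² + 15.8² + 2·[6.3·15.8·0.21] = 289.33 + 41.8068 = 331.137.
Because errors are independent across components, Cov(Tᵢ,Tⱼ) = Cov(Xᵢ,Xⱼ); the off-diagonal part of the true-score variance is the same as above.
True-score variance = [6.3²·0.66 + 15.8²·0.90] + 41.8068 = 250.871 + 41.8068 = 292.678.
Reliability = 292.678 / 331.137 = 0.884.

0.884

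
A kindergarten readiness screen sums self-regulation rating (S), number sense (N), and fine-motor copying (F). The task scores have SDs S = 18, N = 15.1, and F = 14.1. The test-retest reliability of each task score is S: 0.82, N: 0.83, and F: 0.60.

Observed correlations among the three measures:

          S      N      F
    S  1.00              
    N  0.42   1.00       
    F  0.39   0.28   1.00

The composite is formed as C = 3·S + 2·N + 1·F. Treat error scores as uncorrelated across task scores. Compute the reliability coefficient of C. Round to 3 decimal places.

Var(C) = 3²·18² + 2²·15.1² + 14.1² + 2·[6·18·15.1·0.42 + 3·18·14.1·0.39 + 2·15.1·14.1·0.28] = 4026.85 + 2202.22 = 6229.07.
With uncorrelated errors the cross-covariances are all true-score covariance, so they carry over unchanged; only the diagonal terms shrink to ρᵢσᵢ².
True-score variance = [3²·18²·0.82 + 2²·15.1²·0.83 + 14.1²·0.60] + 2202.22 = 3267.4 + 2202.22 = 5469.62.
Reliability = 5469.62 / 6229.07 = 0.878.

0.878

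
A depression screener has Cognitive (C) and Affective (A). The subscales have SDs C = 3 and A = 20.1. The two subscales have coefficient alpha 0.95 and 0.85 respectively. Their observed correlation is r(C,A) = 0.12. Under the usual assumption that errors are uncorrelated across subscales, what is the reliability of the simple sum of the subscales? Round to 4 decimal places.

Var(C+A) = 3² + 20.1² + 2·[3·20.1·0.12] = 413.01 + 14.472 = 427.482.
Because errors are independent across components, Cov(Tᵢ,Tⱼ) = Cov(Xᵢ,Xⱼ); the off-diagonal part of the true-score variance is the same as above.
True-score variance = [3²·0.95 + 20.1²·0.85] + 14.472 = 351.959 + 14.472 = 366.43.
Reliability = 366.43 / 427.482 = 0.8572.

0.8572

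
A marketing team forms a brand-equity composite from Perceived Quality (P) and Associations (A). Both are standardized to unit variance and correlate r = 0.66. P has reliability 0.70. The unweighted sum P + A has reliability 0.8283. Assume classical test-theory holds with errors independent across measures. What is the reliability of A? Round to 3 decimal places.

0.730

Var(P+A) = 2 + 2·0.66 = 3.320.
True-score variance = ρ_P + ρ_A + 2·0.66, so 0.8283 = (0.70 + ρ_A + 1.32) / 3.320.
ρ_A = 0.8283·3.320 − 0.70 − 1.32 = 0.730.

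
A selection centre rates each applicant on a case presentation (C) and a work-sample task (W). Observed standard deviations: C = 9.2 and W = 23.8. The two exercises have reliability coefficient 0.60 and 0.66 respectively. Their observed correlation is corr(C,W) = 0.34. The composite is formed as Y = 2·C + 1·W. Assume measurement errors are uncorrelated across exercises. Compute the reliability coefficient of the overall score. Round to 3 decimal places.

0.727

Var(Y) = 2²·9.2² + 23.8² + 2·[2·9.2·23.8·0.34] = 905 + 297.786 = 1202.79.
Because errors are independent across components, Cov(Tᵢ,Tⱼ) = Cov(Xᵢ,Xⱼ); the off-diagonal part of the true-score variance is the same as above.
True-score variance = [2²·9.2²·0.60 + 23.8²·0.66] + 297.786 = 576.986 + 297.786 = 874.772.
Reliability = 874.772 / 1202.79 = 0.727.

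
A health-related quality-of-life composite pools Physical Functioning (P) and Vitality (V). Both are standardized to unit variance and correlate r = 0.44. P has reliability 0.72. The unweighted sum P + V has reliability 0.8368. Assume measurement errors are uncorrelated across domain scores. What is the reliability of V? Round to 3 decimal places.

0.810

Var(P+V) = 2 + 2·0.44 = 2.880.
True-score variance = ρ_P + ρ_V + 2·0.44, so 0.8368 = (0.72 + ρ_V + 0.88) / 2.880.
ρ_V = 0.8368·2.880 − 0.72 − 0.88 = 0.810.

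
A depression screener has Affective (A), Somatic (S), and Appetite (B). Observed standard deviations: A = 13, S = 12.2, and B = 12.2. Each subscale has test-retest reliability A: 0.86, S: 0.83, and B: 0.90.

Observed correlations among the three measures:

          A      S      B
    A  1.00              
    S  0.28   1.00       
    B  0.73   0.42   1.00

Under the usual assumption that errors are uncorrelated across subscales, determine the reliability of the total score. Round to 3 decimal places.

0.930

Var(A+S+B) = 13² + 12.2² + 12.2² + 2·[13·12.2·0.28 + 13·12.2·0.73 + 12.2·12.2·0.42] = 466.68 + 445.398 = 912.078.
Because errors are independent across components, Cov(Tᵢ,Tⱼ) = Cov(Xᵢ,Xⱼ); the off-diagonal part of the true-score variance is the same as above.
True-score variance = [13²·0.86 + 12.2²·0.83 + 12.2²·0.90] + 445.398 = 402.833 + 445.398 = 848.231.
Reliability = 848.231 / 912.078 = 0.930.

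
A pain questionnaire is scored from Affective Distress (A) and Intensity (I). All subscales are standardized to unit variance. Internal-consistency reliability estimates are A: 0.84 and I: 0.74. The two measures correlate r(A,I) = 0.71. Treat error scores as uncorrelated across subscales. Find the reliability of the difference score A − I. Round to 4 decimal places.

Var(A−I) = 1 + 1 − 2·0.71 = 2 − 1.42 = 0.58.
Because errors are independent across components, Cov(Tᵢ,Tⱼ) = Cov(Xᵢ,Xⱼ); the off-diagonal part of the true-score variance is the same as above.
True-score variance = [0.84 + 0.74] − 1.42 = 1.58 − 1.42 = 0.16.
Reliability = 0.16 / 0.58 = 0.2759.

0.2759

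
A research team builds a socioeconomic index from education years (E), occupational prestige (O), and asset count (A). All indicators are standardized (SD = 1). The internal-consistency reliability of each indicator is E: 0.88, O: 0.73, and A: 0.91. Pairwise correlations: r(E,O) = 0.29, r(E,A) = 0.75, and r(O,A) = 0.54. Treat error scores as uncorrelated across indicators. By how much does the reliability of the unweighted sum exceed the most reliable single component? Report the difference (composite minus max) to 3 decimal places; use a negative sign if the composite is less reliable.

Var(sum) = 3 + 3.16 = 6.16; true-score variance = 2.52 + 3.16 = 5.68; composite reliability = 0.9221.
Max component reliability = 0.9100.
Difference = 0.9221 − 0.9100 = 0.012.

0.012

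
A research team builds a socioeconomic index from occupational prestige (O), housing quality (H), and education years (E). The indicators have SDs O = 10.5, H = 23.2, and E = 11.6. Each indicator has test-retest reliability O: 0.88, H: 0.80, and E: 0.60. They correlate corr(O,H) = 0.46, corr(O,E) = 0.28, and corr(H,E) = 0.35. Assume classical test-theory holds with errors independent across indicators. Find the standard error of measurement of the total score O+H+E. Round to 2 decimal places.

13.22

Var(total) = 783.05 + 480.704 = 1263.75.
True-score variance = 608.348 + 480.704 = 1089.05, so reliability = 0.8618.
Error variance = 1263.75 − 1089.05 = 174.702; SEM = √174.702 = 13.22.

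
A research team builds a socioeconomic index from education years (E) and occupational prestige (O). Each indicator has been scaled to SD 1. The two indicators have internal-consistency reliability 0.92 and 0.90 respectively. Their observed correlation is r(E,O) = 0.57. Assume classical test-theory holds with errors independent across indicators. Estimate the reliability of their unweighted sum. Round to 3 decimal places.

Var(E+O) = 2 + 2·[0.57] = 2 + 1.14 = 3.14.
Under uncorrelated errors the observed covariances equal the true-score covariances, so only the own-variance terms attenuate.
True-score variance = [0.92 + 0.90] + 1.14 = 1.82 + 1.14 = 2.96.
Reliability = 2.96 / 3.14 = 0.943.

0.943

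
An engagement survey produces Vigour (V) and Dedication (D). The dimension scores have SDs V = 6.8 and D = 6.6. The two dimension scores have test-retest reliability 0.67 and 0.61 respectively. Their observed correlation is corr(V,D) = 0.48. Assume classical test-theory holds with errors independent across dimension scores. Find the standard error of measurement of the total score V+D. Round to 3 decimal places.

Var(total) = 89.8 + 43.0848 = 132.885.
True-score variance = 57.5524 + 43.0848 = 100.637, so reliability = 0.7573.
Error variance = 132.885 − 100.637 = 32.2476; SEM = √32.2476 = 5.679.

5.679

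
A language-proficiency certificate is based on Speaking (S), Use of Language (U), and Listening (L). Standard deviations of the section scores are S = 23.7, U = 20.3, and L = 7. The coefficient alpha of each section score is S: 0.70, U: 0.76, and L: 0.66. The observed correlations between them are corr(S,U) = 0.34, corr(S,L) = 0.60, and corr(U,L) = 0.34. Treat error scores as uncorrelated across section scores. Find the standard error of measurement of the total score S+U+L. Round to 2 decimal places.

Var(total) = 1022.78 + 622.863 = 1645.64.
True-score variance = 738.711 + 622.863 = 1361.57, so reliability = 0.8274.
Error variance = 1645.64 − 1361.57 = 284.069; SEM = √284.069 = 16.85.

16.85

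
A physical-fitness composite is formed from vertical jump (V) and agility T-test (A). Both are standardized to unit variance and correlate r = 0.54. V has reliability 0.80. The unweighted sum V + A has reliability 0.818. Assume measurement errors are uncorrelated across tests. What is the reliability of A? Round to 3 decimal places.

Var(V+A) = 2 + 2·0.54 = 3.080.
True-score variance = ρ_V + ρ_A + 2·0.54, so 0.818 = (0.80 + ρ_A + 1.08) / 3.080.
ρ_A = 0.818·3.080 − 0.80 − 1.08 = 0.639.

0.639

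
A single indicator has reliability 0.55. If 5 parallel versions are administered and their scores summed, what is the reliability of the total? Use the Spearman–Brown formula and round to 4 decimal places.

ρ_k = kρ / (1 + (k−1)ρ) = 5·0.55 / (1 + 4·0.55) = 2.750 / 3.200 = 0.8594.

0.8594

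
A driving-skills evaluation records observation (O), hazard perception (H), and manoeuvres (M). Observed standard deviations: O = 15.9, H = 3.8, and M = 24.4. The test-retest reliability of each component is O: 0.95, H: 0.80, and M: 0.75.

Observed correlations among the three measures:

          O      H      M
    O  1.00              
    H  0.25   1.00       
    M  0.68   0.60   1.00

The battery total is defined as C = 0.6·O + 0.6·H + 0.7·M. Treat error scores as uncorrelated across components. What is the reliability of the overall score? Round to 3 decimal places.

Var(C) = 0.6²·15.9² + 0.6²·3.8² + 0.7²·24.4² + 2·[0.36·15.9·3.8·0.25 + 0.42·15.9·24.4·0.68 + 0.42·3.8·24.4·0.60] = 387.936 + 279.209 = 667.146.
Because errors are independent across components, Cov(Tᵢ,Tⱼ) = Cov(Xᵢ,Xⱼ); the off-diagonal part of the true-score variance is the same as above.
True-score variance = [0.6²·15.9²·0.95 + 0.6²·3.8²·0.80 + 0.7²·24.4²·0.75] + 279.209 = 309.415 + 279.209 = 588.624.
Reliability = 588.624 / 667.146 = 0.882.

0.882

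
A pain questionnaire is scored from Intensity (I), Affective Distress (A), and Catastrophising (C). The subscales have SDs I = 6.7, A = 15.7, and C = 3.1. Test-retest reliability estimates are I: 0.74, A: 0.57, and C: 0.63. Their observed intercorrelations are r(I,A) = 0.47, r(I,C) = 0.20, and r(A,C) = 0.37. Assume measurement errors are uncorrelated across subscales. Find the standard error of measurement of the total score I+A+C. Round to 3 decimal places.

11.010

Var(total) = 300.99 + 143.202 = 444.192.
True-score variance = 179.772 + 143.202 = 322.975, so reliability = 0.7271.
Error variance = 444.192 − 322.975 = 121.218; SEM = √121.218 = 11.010.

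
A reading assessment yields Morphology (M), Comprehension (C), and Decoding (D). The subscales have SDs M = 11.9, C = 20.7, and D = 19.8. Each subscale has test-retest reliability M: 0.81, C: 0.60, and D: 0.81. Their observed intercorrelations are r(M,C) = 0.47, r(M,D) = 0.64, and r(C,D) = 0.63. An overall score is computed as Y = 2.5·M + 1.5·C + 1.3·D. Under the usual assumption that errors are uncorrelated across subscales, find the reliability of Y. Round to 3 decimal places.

Var(Y) = 2.5²·11.9² + 1.5²·20.7² + 1.3²·19.8² + 2·[3.75·11.9·20.7·0.47 + 3.25·11.9·19.8·0.64 + 1.95·20.7·19.8·0.63] = 2511.71 + 2855.52 = 5367.23.
Under uncorrelated errors the observed covariances equal the true-score covariances, so only the own-variance terms attenuate.
True-score variance = [2.5²·11.9²·0.81 + 1.5²·20.7²·0.60 + 1.3²·19.8²·0.81] + 2855.52 = 1832.03 + 2855.52 = 4687.54.
Reliability = 4687.54 / 5367.23 = 0.873.

0.873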